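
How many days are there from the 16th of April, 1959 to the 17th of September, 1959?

154

April 1959: 30 − 16 = 14 days remain.
Then May (31), June (30), July (31), August (31): 31 + 30 + 31 + 31 = 123 days.
September 1–17, 1959: 17 days.
Total: 14 + 123 + 17 = 154 days.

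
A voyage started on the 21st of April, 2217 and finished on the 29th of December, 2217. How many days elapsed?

252

April 2217: 30 − 21 = 9 days remain.
Then May (31), June (30), July (31), August (31), September (30), October (31), November (30): 31 + 30 + 31 + 31 + 30 + 31 + 30 = 214 days.
December 1–29, 2217: 29 days.
Total: 9 + 214 + 29 = 252 days.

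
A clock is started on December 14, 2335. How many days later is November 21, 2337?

December 14, 2335 → December 14, 2336: 366 days (2336 is a leap year).
December 2336: 31 − 14 = 17 days remain.
Then 10 full months totalling 304 days.
November 1–21, 2337: 21 days.
Residual: 342 days.
Total: 708 days.

708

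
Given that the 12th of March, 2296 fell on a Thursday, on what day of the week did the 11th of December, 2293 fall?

Count forward from the earlier date (December 11, 2293) to the later (March 12, 2296):
December 11, 2293 → December 11, 2294: 365 days.
December 11, 2294 → December 11, 2295: 365 days.
December 2295: 31 − 11 = 20 days remain.
Then January (31), February 2296 (29): 31 + 29 = 60 days.
March 1–12, 2296: 12 days.
Residual: 92 days.
Total: 822 days.
822 mod 7 = 3, so 3 days before Thursday is Monday.

Monday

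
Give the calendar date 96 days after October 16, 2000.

January 20, 2001

Count 96 days after October 16, 2000:
Day-of-year of October 16, 2000: 290.
Day-of-year of January 20, 2001: 20.
2000 has 366 days, so 366 − 290 = 76 days remain in 2000.
Total: 76 + 20 = 96 days.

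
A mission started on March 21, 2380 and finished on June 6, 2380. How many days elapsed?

77

March 2380: 31 − 21 = 10 days remain.
Then April (30), May (31): 30 + 31 = 61 days.
June 1–6, 2380: 6 days.
Total: 10 + 61 + 6 = 77 days.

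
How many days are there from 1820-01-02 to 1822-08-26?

967

January 1820: 31 − 2 = 29 days remain.
Then 30 full months totalling 912 days.
August 1–26, 1822: 26 days.
Total: 29 + 912 + 26 = 967 days.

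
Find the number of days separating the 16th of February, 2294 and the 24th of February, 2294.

8

Within February 2294: 24 − 16 = 8 days.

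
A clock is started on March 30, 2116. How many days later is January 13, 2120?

1384

March 30, 2116 → March 30, 2117: 365 days.
March 30, 2117 → March 30, 2118: 365 days.
March 30, 2118 → March 30, 2119: 365 days.
March 2119: 31 − 30 = 1 day remains.
Then 9 full months totalling 275 days.
January 1–13, 2120: 13 days.
Residual: 289 days.
Total: 1384 days.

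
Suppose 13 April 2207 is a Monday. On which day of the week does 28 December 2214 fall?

Wednesday

Day-of-year of April 13, 2207: 103.
Day-of-year of December 28, 2214: 362.
2207 has 365 days, so 365 − 103 = 262 days remain in 2207.
Full years: 2208: 366; 2209: 365; 2210: 365; 2211: 365; 2212: 366; 2213: 365. Sum = 2192.
Total: 262 + 2192 + 362 = 2816 days.
2816 mod 7 = 2, so 2 days after Monday is Wednesday.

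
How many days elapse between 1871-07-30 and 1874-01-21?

Day-of-year of July 30, 1871: 211.
Day-of-year of January 21, 1874: 21.
1871 has 365 days, so 365 − 211 = 154 days remain in 1871.
Full years: 1872: 366; 1873: 365. Sum = 731.
Total: 154 + 731 + 21 = 906 days.

906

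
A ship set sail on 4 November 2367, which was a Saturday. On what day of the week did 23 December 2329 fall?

Monday

Count forward from the earlier date (December 23, 2329) to the later (November 4, 2367):
From December 23, 2329 to December 23, 2366: 37 years, of which 9 contain a Feb 29 — 28×365 + 9×366 = 13514 days.
December 2366: 31 − 23 = 8 days remain.
Then 10 full months totalling 304 days.
November 1–4, 2367: 4 days.
Residual: 316 days.
Total: 13830 days.
13830 mod 7 = 5, so 5 days before Saturday is Monday.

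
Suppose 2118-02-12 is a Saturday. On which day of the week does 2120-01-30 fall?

Tuesday

Day-of-year of February 12, 2118: 43.
Day-of-year of January 30, 2120: 30.
2118 has 365 days, so 365 − 43 = 322 days remain in 2118.
Full years: 2119: 365. Sum = 365.
Total: 322 + 365 + 30 = 717 days.
717 mod 7 = 3, so 3 days after Saturday is Tuesday.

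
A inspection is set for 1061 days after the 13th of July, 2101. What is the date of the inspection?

the 8th of June, 2104

Count 1061 days after July 13, 2101:
Day-of-year of July 13, 2101: 194.
Day-of-year of June 8, 2104: 160.
2101 has 365 days, so 365 − 194 = 171 days remain in 2101.
Full years: 2102: 365; 2103: 365. Sum = 730.
Total: 171 + 730 + 160 = 1061 days.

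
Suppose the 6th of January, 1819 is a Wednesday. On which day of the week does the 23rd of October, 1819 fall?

Saturday

January 1819: 31 − 6 = 25 days remain.
Then February 1819 (28), March (31), April (30), May (31), June (30), July (31), August (31), September (30): 28 + 31 + 30 + 31 + 30 + 31 + 31 + 30 = 242 days.
October 1–23, 1819: 23 days.
Total: 25 + 242 + 23 = 290 days.
290 mod 7 = 3, so 3 days after Wednesday is Saturday.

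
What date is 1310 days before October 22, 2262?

March 22, 2259

Count 1310 days before October 22, 2262:
Day-of-year of March 22, 2259: 81.
Day-of-year of October 22, 2262: 295.
2259 has 365 days, so 365 − 81 = 284 days remain in 2259.
Full years: 2260: 366; 2261: 365. Sum = 731.
Total: 284 + 731 + 295 = 1310 days.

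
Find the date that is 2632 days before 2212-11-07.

2205-08-24

Count 2632 days before November 7, 2212:
From August 24, 2205 to August 24, 2212: 7 years, of which 2 contain a Feb 29 — 5×365 + 2×366 = 2557 days.
August 2212: 31 − 24 = 7 days remain.
Then September (30), October (31): 30 + 31 = 61 days.
November 1–7, 2212: 7 days.
Residual: 75 days.
Total: 2632 days.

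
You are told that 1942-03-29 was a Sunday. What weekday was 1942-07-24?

Friday

March 1942: 31 − 29 = 2 days remain.
Then April (30), May (31), June (30): 30 + 31 + 30 = 91 days.
July 1–24, 1942: 24 days.
Total: 2 + 91 + 24 = 117 days.
117 mod 7 = 5, so 5 days after Sunday is Friday.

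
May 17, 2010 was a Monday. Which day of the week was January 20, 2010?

Count forward from the earlier date (January 20, 2010) to the later (May 17, 2010):
January 2010: 31 − 20 = 11 days remain.
Then February 2010 (28), March (31), April (30): 28 + 31 + 30 = 89 days.
May 1–17, 2010: 17 days.
Total: 11 + 89 + 17 = 117 days.
117 mod 7 = 5, so 5 days before Monday is Wednesday.

Wednesday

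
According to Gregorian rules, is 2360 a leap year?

Yes

2360 is a leap year.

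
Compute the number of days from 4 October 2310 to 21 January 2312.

Day-of-year of October 4, 2310: 277.
Day-of-year of January 21, 2312: 21.
2310 has 365 days, so 365 − 277 = 88 days remain in 2310.
Full years: 2311: 365. Sum = 365.
Total: 88 + 365 + 21 = 474 days.

474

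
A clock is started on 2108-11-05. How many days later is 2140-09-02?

11624

From November 5, 2108 to November 5, 2139: 31 years, of which 7 contain a Feb 29 — 24×365 + 7×366 = 11322 days.
November 2139: 30 − 5 = 25 days remain.
Then 9 full months totalling 275 days.
September 1–2, 2140: 2 days.
Residual: 302 days.
Total: 11624 days.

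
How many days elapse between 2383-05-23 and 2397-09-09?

5223

Day-of-year of May 23, 2383: 143.
Day-of-year of September 9, 2397: 252.
2383 has 365 days, so 365 − 143 = 222 days remain in 2383.
Full years 2384–2396: 9 common + 4 leap = 9×365 + 4×366 = 4749 days.
Total: 222 + 4749 + 252 = 5223 days.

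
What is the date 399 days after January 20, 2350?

February 23, 2351

Count 399 days after January 20, 2350:
January 2350: 31 − 20 = 11 days remain.
Then 12 full months totalling 365 days.
February 1–23, 2351: 23 days (2351 is not a leap year).
Total: 11 + 365 + 23 = 399 days.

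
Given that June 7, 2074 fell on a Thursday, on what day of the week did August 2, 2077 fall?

Monday

Day-of-year of June 7, 2074: 158.
Day-of-year of August 2, 2077: 214.
2074 has 365 days, so 365 − 158 = 207 days remain in 2074.
Full years: 2075: 365; 2076: 366. Sum = 731.
Total: 207 + 731 + 214 = 1152 days.
1152 mod 7 = 4, so 4 days after Thursday is Monday.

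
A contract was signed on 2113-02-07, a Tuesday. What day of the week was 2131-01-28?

From February 7, 2113 to February 7, 2130: 17 years, of which 4 contain a Feb 29 — 13×365 + 4×366 = 6209 days.
February 2130: 28 − 7 = 21 days remain (2130 is not a leap year, so February has 28 days).
Then 10 full months totalling 306 days.
January 1–28, 2131: 28 days.
Residual: 355 days.
Total: 6564 days.
6564 mod 7 = 5, so 5 days after Tuesday is Sunday.

Sunday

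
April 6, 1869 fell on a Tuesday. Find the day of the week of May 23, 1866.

Wednesday

Count forward from the earlier date (May 23, 1866) to the later (April 6, 1869):
Day-of-year of May 23, 1866: 143.
Day-of-year of April 6, 1869: 96.
1866 has 365 days, so 365 − 143 = 222 days remain in 1866.
Full years: 1867: 365; 1868: 366. Sum = 731.
Total: 222 + 731 + 96 = 1049 days.
1049 mod 7 = 6, so 6 days before Tuesday is Wednesday.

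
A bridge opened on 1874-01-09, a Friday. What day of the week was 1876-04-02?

Day-of-year of January 9, 1874: 9.
Day-of-year of April 2, 1876: 93.
1874 has 365 days, so 365 − 9 = 356 days remain in 1874.
Full years: 1875: 365. Sum = 365.
Total: 356 + 365 + 93 = 814 days.
814 mod 7 = 2, so 2 days after Friday is Sunday.

Sunday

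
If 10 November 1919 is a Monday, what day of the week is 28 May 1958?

Day-of-year of November 10, 1919: 314.
Day-of-year of May 28, 1958: 148.
1919 has 365 days, so 365 − 314 = 51 days remain in 1919.
Full years 1920–1957: 28 common + 10 leap = 28×365 + 10×366 = 13880 days.
Total: 51 + 13880 + 148 = 14079 days.
14079 mod 7 = 2, so 2 days after Monday is Wednesday.

Wednesday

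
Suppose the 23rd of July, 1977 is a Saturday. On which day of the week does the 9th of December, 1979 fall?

Sunday

Day-of-year of July 23, 1977: 204.
Day-of-year of December 9, 1979: 343.
1977 has 365 days, so 365 − 204 = 161 days remain in 1977.
Full years: 1978: 365. Sum = 365.
Total: 161 + 365 + 343 = 869 days.
869 mod 7 = 1, so 1 day after Saturday is Sunday.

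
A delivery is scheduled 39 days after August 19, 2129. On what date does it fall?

September 27, 2129

Count 39 days after August 19, 2129:
August 2129: 31 − 19 = 12 days remain.
September 1–27, 2129: 27 days.
Total: 12 + 27 = 39 days.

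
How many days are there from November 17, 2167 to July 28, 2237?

From November 17, 2167 to November 17, 2236: 69 years, of which 17 contain a Feb 29 — 52×365 + 17×366 = 25202 days.
(2200 is not a leap year (divisible by 100 but not 400).)
November 2236: 30 − 17 = 13 days remain.
Then December (31), January (31), February 2237 (28), March (31), April (30), May (31), June (30): 31 + 31 + 28 + 31 + 30 + 31 + 30 = 212 days.
July 1–28, 2237: 28 days.
Residual: 253 days.
Total: 25455 days.

25455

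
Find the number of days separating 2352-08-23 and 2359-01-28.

2349

August 23, 2352 → August 23, 2353: 365 days.
August 23, 2353 → August 23, 2354: 365 days.
August 23, 2354 → August 23, 2355: 365 days.
August 23, 2355 → August 23, 2356: 366 days (2356 is a leap year).
August 23, 2356 → August 23, 2357: 365 days.
August 23, 2357 → August 23, 2358: 365 days.
August 2358: 31 − 23 = 8 days remain.
Then September (30), October (31), November (30), December (31): 30 + 31 + 30 + 31 = 122 days.
January 1–28, 2359: 28 days.
Residual: 158 days.
Total: 2349 days.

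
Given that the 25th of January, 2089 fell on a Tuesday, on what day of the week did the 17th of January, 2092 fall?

Thursday

Day-of-year of January 25, 2089: 25.
Day-of-year of January 17, 2092: 17.
2089 has 365 days, so 365 − 25 = 340 days remain in 2089.
Full years: 2090: 365; 2091: 365. Sum = 730.
Total: 340 + 730 + 17 = 1087 days.
1087 mod 7 = 2, so 2 days after Tuesday is Thursday.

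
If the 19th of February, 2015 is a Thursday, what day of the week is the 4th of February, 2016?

February 2015: 28 − 19 = 9 days remain (2015 is not a leap year, so February has 28 days).
Then 11 full months totalling 337 days.
February 1–4, 2016: 4 days (2016 is a leap year).
Total: 9 + 337 + 4 = 350 days.
350 is a multiple of 7, so the 4th of February, 2016 falls on the same weekday: Thursday.

Thursday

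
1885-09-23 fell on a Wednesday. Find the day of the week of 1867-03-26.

Tuesday

Count forward from the earlier date (March 26, 1867) to the later (September 23, 1885):
From March 26, 1867 to March 26, 1885: 18 years, of which 5 contain a Feb 29 — 13×365 + 5×366 = 6575 days.
March 1885: 31 − 26 = 5 days remain.
Then April (30), May (31), June (30), July (31), August (31): 30 + 31 + 30 + 31 + 31 = 153 days.
September 1–23, 1885: 23 days.
Residual: 181 days.
Total: 6756 days.
6756 mod 7 = 1, so 1 day before Wednesday is Tuesday.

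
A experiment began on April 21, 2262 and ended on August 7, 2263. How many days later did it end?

473

Day-of-year of April 21, 2262: 111.
Day-of-year of August 7, 2263: 219.
2262 has 365 days, so 365 − 111 = 254 days remain in 2262.
Total: 254 + 219 = 473 days.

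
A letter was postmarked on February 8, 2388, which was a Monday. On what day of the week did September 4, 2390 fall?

Tuesday

February 8, 2388 → February 8, 2389: 366 days (2388 is a leap year).
February 8, 2389 → February 8, 2390: 365 days.
February 2390: 28 − 8 = 20 days remain (2390 is not a leap year, so February has 28 days).
Then March (31), April (30), May (31), June (30), July (31), August (31): 31 + 30 + 31 + 30 + 31 + 31 = 184 days.
September 1–4, 2390: 4 days.
Residual: 208 days.
Total: 939 days.
939 mod 7 = 1, so 1 day after Monday is Tuesday.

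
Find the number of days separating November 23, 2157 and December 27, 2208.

Day-of-year of November 23, 2157: 327.
Day-of-year of December 27, 2208: 362.
2157 has 365 days, so 365 − 327 = 38 days remain in 2157.
Full years 2158–2207: 39 common + 11 leap = 39×365 + 11×366 = 18261 days.
Total: 38 + 18261 + 362 = 18661 days.

18661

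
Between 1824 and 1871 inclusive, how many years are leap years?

12

Years divisible by 4 in [1824, 1871]: 1824, 1828, 1832, 1836, 1840, 1844, 1848, 1852, 1856, 1860, 1864, 1868.
No century exceptions apply. Count: 12.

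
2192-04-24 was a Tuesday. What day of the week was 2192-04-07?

Count forward from the earlier date (April 7, 2192) to the later (April 24, 2192):
Within April 2192: 24 − 7 = 17 days.
17 mod 7 = 3, so 3 days before Tuesday is Saturday.

Saturday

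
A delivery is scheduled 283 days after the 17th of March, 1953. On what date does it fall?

the 25th of December, 1953

Count 283 days after March 17, 1953:
March 1953: 31 − 17 = 14 days remain.
Then April (30), May (31), June (30), July (31), August (31), September (30), October (31), November (30): 30 + 31 + 30 + 31 + 31 + 30 + 31 + 30 = 244 days.
December 1–25, 1953: 25 days.
Total: 14 + 244 + 25 = 283 days.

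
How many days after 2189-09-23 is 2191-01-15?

Day-of-year of September 23, 2189: 266.
Day-of-year of January 15, 2191: 15.
2189 has 365 days, so 365 − 266 = 99 days remain in 2189.
Full years: 2190: 365. Sum = 365.
Total: 99 + 365 + 15 = 479 days.

479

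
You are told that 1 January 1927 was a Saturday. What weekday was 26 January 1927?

Within January 1927: 26 − 1 = 25 days.
25 mod 7 = 4, so 4 days after Saturday is Wednesday.

Wednesday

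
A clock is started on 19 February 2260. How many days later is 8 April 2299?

Day-of-year of February 19, 2260: 50.
Day-of-year of April 8, 2299: 98.
2260 has 366 days, so 366 − 50 = 316 days remain in 2260.
Full years 2261–2298: 29 common + 9 leap = 29×365 + 9×366 = 13879 days.
Total: 316 + 13879 + 98 = 14293 days.

14293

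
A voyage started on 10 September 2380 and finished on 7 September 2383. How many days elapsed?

September 10, 2380 → September 10, 2381: 365 days.
September 10, 2381 → September 10, 2382: 365 days.
September 2382: 30 − 10 = 20 days remain.
Then 11 full months totalling 335 days.
September 1–7, 2383: 7 days.
Residual: 362 days.
Total: 1092 days.

1092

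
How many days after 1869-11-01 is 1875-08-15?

Day-of-year of November 1, 1869: 305.
Day-of-year of August 15, 1875: 227.
1869 has 365 days, so 365 − 305 = 60 days remain in 1869.
Full years: 1870: 365; 1871: 365; 1872: 366; 1873: 365; 1874: 365. Sum = 1826.
Total: 60 + 1826 + 227 = 2113 days.

2113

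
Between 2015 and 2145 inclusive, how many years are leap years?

32

Years divisible by 4: 2016, 2020, …, 2144 — 33 in all.
Of these, 2100 is divisible by 100 but not 400, so not leap.
Leap years: 33 − 1 = 32.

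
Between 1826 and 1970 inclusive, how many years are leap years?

35

Years divisible by 4: 1828, 1832, …, 1968 — 36 in all.
Of these, 1900 is divisible by 100 but not 400, so not leap.
Leap years: 36 − 1 = 35.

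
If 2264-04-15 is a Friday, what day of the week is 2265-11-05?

Sunday

April 2264: 30 − 15 = 15 days remain.
Then 18 full months totalling 549 days.
November 1–5, 2265: 5 days.
Total: 15 + 549 + 5 = 569 days.
569 mod 7 = 2, so 2 days after Friday is Sunday.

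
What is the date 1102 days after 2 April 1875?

8 April 1878

Count 1102 days after April 2, 1875:
Day-of-year of April 2, 1875: 92.
Day-of-year of April 8, 1878: 98.
1875 has 365 days, so 365 − 92 = 273 days remain in 1875.
Full years: 1876: 366; 1877: 365. Sum = 731.
Total: 273 + 731 + 98 = 1102 days.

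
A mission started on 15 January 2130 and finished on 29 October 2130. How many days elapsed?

January 2130: 31 − 15 = 16 days remain.
Then February 2130 (28), March (31), April (30), May (31), June (30), July (31), August (31), September (30): 28 + 31 + 30 + 31 + 30 + 31 + 31 + 30 = 242 days.
October 1–29, 2130: 29 days.
Total: 16 + 242 + 29 = 287 days.

287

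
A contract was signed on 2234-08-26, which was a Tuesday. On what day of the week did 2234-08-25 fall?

Monday

Count forward from the earlier date (August 25, 2234) to the later (August 26, 2234):
Within August 2234: 26 − 25 = 1 day.
1 mod 7 = 1, so 1 day before Tuesday is Monday.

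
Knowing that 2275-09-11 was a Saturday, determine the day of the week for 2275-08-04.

Wednesday

Count forward from the earlier date (August 4, 2275) to the later (September 11, 2275):
August 2275: 31 − 4 = 27 days remain.
September 1–11, 2275: 11 days.
Total: 27 + 11 = 38 days.
38 mod 7 = 3, so 3 days before Saturday is Wednesday.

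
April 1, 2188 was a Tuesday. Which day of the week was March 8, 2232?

Thursday

Day-of-year of April 1, 2188: 92.
Day-of-year of March 8, 2232: 68.
2188 has 366 days, so 366 − 92 = 274 days remain in 2188.
Full years 2189–2231: 34 common + 9 leap = 34×365 + 9×366 = 15704 days.
Total: 274 + 15704 + 68 = 16046 days.
16046 mod 7 = 2, so 2 days after Tuesday is Thursday.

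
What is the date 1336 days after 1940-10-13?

1944-06-10

Count 1336 days after October 13, 1940:
October 13, 1940 → October 13, 1941: 365 days.
October 13, 1941 → October 13, 1942: 365 days.
October 13, 1942 → October 13, 1943: 365 days.
October 1943: 31 − 13 = 18 days remain.
Then November (30), December (31), January (31), February 1944 (29), March (31), April (30), May (31): 30 + 31 + 31 + 29 + 31 + 30 + 31 = 213 days.
June 1–10, 1944: 10 days.
Residual: 241 days.
Total: 1336 days.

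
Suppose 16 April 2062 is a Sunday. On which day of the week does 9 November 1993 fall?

Tuesday

Count forward from the earlier date (November 9, 1993) to the later (April 16, 2062):
From November 9, 1993 to November 9, 2061: 68 years, of which 17 contain a Feb 29 — 51×365 + 17×366 = 24837 days.
(2000 is a leap year (divisible by 400).)
November 2061: 30 − 9 = 21 days remain.
Then December (31), January (31), February 2062 (28), March (31): 31 + 31 + 28 + 31 = 121 days.
April 1–16, 2062: 16 days.
Residual: 158 days.
Total: 24995 days.
24995 mod 7 = 5, so 5 days before Sunday is Tuesday.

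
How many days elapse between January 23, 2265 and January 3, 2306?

From January 23, 2265 to January 23, 2305: 40 years, of which 9 contain a Feb 29 — 31×365 + 9×366 = 14609 days.
(2300 is not a leap year (divisible by 100 but not 400).)
January 2305: 31 − 23 = 8 days remain.
Then 11 full months totalling 334 days.
January 1–3, 2306: 3 days.
Residual: 345 days.
Total: 14954 days.

14954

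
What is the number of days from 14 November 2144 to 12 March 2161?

5962

Day-of-year of November 14, 2144: 319.
Day-of-year of March 12, 2161: 71.
2144 has 366 days, so 366 − 319 = 47 days remain in 2144.
Full years 2145–2160: 12 common + 4 leap = 12×365 + 4×366 = 5844 days.
Total: 47 + 5844 + 71 = 5962 days.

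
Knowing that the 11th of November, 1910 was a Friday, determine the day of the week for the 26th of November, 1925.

Thursday

Day-of-year of November 11, 1910: 315.
Day-of-year of November 26, 1925: 330.
1910 has 365 days, so 365 − 315 = 50 days remain in 1910.
Full years 1911–1924: 10 common + 4 leap = 10×365 + 4×366 = 5114 days.
Total: 50 + 5114 + 330 = 5494 days.
5494 mod 7 = 6, so 6 days after Friday is Thursday.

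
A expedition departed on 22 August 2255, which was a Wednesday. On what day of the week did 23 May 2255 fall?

Wednesday

Count forward from the earlier date (May 23, 2255) to the later (August 22, 2255):
May 2255: 31 − 23 = 8 days remain.
Then June (30), July (31): 30 + 31 = 61 days.
August 1–22, 2255: 22 days.
Total: 8 + 61 + 22 = 91 days.
91 is a multiple of 7, so 23 May 2255 falls on the same weekday: Wednesday.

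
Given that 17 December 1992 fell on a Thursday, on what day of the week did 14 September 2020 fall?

Monday

From December 17, 1992 to December 17, 2019: 27 years, of which 6 contain a Feb 29 — 21×365 + 6×366 = 9861 days.
(2000 is a leap year (divisible by 400).)
December 2019: 31 − 17 = 14 days remain.
Then January (31), February 2020 (29), March (31), April (30), May (31), June (30), July (31), August (31): 31 + 29 + 31 + 30 + 31 + 30 + 31 + 31 = 244 days.
September 1–14, 2020: 14 days.
Residual: 272 days.
Total: 10133 days.
10133 mod 7 = 4, so 4 days after Thursday is Monday.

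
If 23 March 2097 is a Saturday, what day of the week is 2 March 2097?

Count forward from the earlier date (March 2, 2097) to the later (March 23, 2097):
Within March 2097: 23 − 2 = 21 days.
21 is a multiple of 7, so 2 March 2097 falls on the same weekday: Saturday.

Saturday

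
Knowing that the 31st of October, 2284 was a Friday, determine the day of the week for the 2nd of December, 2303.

Wednesday

Day-of-year of October 31, 2284: 305.
Day-of-year of December 2, 2303: 336.
2284 has 366 days, so 366 − 305 = 61 days remain in 2284.
Full years 2285–2302: 15 common + 3 leap = 15×365 + 3×366 = 6573 days.
Total: 61 + 6573 + 336 = 6970 days.
6970 mod 7 = 5, so 5 days after Friday is Wednesday.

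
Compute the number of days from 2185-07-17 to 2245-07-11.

From July 17, 2185 to July 17, 2244: 59 years, of which 14 contain a Feb 29 — 45×365 + 14×366 = 21549 days.
(2200 is not a leap year (divisible by 100 but not 400).)
July 2244: 31 − 17 = 14 days remain.
Then 11 full months totalling 334 days.
July 1–11, 2245: 11 days.
Residual: 359 days.
Total: 21908 days.

21908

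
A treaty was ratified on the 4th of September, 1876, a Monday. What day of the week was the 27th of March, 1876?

Monday

Count forward from the earlier date (March 27, 1876) to the later (September 4, 1876):
March 1876: 31 − 27 = 4 days remain.
Then April (30), May (31), June (30), July (31), August (31): 30 + 31 + 30 + 31 + 31 = 153 days.
September 1–4, 1876: 4 days.
Total: 4 + 153 + 4 = 161 days.
161 is a multiple of 7, so the 27th of March, 1876 falls on the same weekday: Monday.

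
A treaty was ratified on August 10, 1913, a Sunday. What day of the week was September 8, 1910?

Count forward from the earlier date (September 8, 1910) to the later (August 10, 1913):
Day-of-year of September 8, 1910: 251.
Day-of-year of August 10, 1913: 222.
1910 has 365 days, so 365 − 251 = 114 days remain in 1910.
Full years: 1911: 365; 1912: 366. Sum = 731.
Total: 114 + 731 + 222 = 1067 days.
1067 mod 7 = 3, so 3 days before Sunday is Thursday.

Thursday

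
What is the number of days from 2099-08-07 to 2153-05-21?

From August 7, 2099 to August 7, 2152: 53 years, of which 13 contain a Feb 29 — 40×365 + 13×366 = 19358 days.
(2100 is not a leap year (divisible by 100 but not 400).)
August 2152: 31 − 7 = 24 days remain.
Then September (30), October (31), November (30), December (31), January (31), February 2153 (28), March (31), April (30): 30 + 31 + 30 + 31 + 31 + 28 + 31 + 30 = 242 days.
May 1–21, 2153: 21 days.
Residual: 287 days.
Total: 19645 days.

19645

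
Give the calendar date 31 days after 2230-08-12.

2230-09-12

Count 31 days after August 12, 2230:
August 2230: 31 − 12 = 19 days remain.
September 1–12, 2230: 12 days.
Total: 19 + 12 = 31 days.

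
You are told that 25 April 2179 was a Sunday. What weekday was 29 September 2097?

Count forward from the earlier date (September 29, 2097) to the later (April 25, 2179):
Day-of-year of September 29, 2097: 272.
Day-of-year of April 25, 2179: 115.
2097 has 365 days, so 365 − 272 = 93 days remain in 2097.
Full years 2098–2178: 62 common + 19 leap = 62×365 + 19×366 = 29584 days.
Total: 93 + 29584 + 115 = 29792 days.
29792 is a multiple of 7, so 29 September 2097 falls on the same weekday: Sunday.

Sunday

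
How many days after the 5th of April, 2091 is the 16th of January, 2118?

Day-of-year of April 5, 2091: 95.
Day-of-year of January 16, 2118: 16.
2091 has 365 days, so 365 − 95 = 270 days remain in 2091.
Full years 2092–2117: 20 common + 6 leap = 20×365 + 6×366 = 9496 days.
Total: 270 + 9496 + 16 = 9782 days.

9782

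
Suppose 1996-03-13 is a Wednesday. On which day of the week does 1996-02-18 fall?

Sunday

Count forward from the earlier date (February 18, 1996) to the later (March 13, 1996):
February 1996: 29 − 18 = 11 days remain (1996 is a leap year, so February has 29 days).
March 1–13, 1996: 13 days.
Total: 11 + 13 = 24 days.
24 mod 7 = 3, so 3 days before Wednesday is Sunday.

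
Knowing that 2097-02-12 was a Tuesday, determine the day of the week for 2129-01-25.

Day-of-year of February 12, 2097: 43.
Day-of-year of January 25, 2129: 25.
2097 has 365 days, so 365 − 43 = 322 days remain in 2097.
Full years 2098–2128: 24 common + 7 leap = 24×365 + 7×366 = 11322 days.
Total: 322 + 11322 + 25 = 11669 days.
11669 is a multiple of 7, so 2129-01-25 falls on the same weekday: Tuesday.

Tuesday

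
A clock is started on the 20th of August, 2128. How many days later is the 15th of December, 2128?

August 2128: 31 − 20 = 11 days remain.
Then September (30), October (31), November (30): 30 + 31 + 30 = 91 days.
December 1–15, 2128: 15 days.
Total: 11 + 91 + 15 = 117 days.

117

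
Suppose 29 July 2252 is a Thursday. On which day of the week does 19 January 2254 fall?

Thursday

July 2252: 31 − 29 = 2 days remain.
Then 17 full months totalling 518 days.
January 1–19, 2254: 19 days.
Total: 2 + 518 + 19 = 539 days.
539 is a multiple of 7, so 19 January 2254 falls on the same weekday: Thursday.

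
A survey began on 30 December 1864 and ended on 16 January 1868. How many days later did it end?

December 30, 1864 → December 30, 1865: 365 days.
December 30, 1865 → December 30, 1866: 365 days.
December 30, 1866 → December 30, 1867: 365 days.
December 1867: 31 − 30 = 1 day remains.
January 1–16, 1868: 16 days.
Residual: 17 days.
Total: 1112 days.

1112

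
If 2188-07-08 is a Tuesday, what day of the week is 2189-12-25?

Friday

July 2188: 31 − 8 = 23 days remain.
Then 16 full months totalling 487 days.
December 1–25, 2189: 25 days.
Total: 23 + 487 + 25 = 535 days.
535 mod 7 = 3, so 3 days after Tuesday is Friday.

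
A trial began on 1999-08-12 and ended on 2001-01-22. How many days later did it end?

529

Day-of-year of August 12, 1999: 224.
Day-of-year of January 22, 2001: 22.
1999 has 365 days, so 365 − 224 = 141 days remain in 1999.
Full years: 2000: 366. Sum = 366.
Total: 141 + 366 + 22 = 529 days.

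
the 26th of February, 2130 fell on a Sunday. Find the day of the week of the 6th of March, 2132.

Thursday

February 26, 2130 → February 26, 2131: 365 days.
February 26, 2131 → February 26, 2132: 365 days.
February 2132: 29 − 26 = 3 days remain (2132 is a leap year, so February has 29 days).
March 1–6, 2132: 6 days.
Residual: 9 days.
Total: 739 days.
739 mod 7 = 4, so 4 days after Sunday is Thursday.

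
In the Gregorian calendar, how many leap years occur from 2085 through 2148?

15

Years divisible by 4: 2088, 2092, …, 2148 — 16 in all.
Of these, 2100 is divisible by 100 but not 400, so not leap.
Leap years: 16 − 1 = 15.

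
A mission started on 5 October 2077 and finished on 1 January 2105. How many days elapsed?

9949

Day-of-year of October 5, 2077: 278.
Day-of-year of January 1, 2105: 1.
2077 has 365 days, so 365 − 278 = 87 days remain in 2077.
Full years 2078–2104: 21 common + 6 leap = 21×365 + 6×366 = 9861 days.
Total: 87 + 9861 + 1 = 9949 days.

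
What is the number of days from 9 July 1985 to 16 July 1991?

2198

July 9, 1985 → July 9, 1986: 365 days.
July 9, 1986 → July 9, 1987: 365 days.
July 9, 1987 → July 9, 1988: 366 days (1988 is a leap year).
July 9, 1988 → July 9, 1989: 365 days.
July 9, 1989 → July 9, 1990: 365 days.
July 9, 1990 → July 9, 1991: 365 days.
Within July 1991: 16 − 9 = 7 days.
Total: 2198 days.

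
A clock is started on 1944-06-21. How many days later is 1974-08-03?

11000

From June 21, 1944 to June 21, 1974: 30 years, of which 7 contain a Feb 29 — 23×365 + 7×366 = 10957 days.
June 1974: 30 − 21 = 9 days remain.
Then July (31): 31 days.
August 1–3, 1974: 3 days.
Residual: 43 days.
Total: 11000 days.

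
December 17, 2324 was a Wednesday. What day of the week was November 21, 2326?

Sunday

December 2324: 31 − 17 = 14 days remain.
Then 22 full months totalling 669 days.
November 1–21, 2326: 21 days.
Total: 14 + 669 + 21 = 704 days.
704 mod 7 = 4, so 4 days after Wednesday is Sunday.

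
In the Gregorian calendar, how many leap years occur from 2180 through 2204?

Years divisible by 4 in [2180, 2204]: 2180, 2184, 2188, 2192, 2196, 2200, 2204.
Of these, 2200 is divisible by 100 but not 400, so not leap.
Leap years: 7 − 1 = 6.

6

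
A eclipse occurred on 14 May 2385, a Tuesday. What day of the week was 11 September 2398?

Friday

Day-of-year of May 14, 2385: 134.
Day-of-year of September 11, 2398: 254.
2385 has 365 days, so 365 − 134 = 231 days remain in 2385.
Full years 2386–2397: 9 common + 3 leap = 9×365 + 3×366 = 4383 days.
Total: 231 + 4383 + 254 = 4868 days.
4868 mod 7 = 3, so 3 days after Tuesday is Friday.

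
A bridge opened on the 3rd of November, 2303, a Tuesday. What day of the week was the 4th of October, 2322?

Day-of-year of November 3, 2303: 307.
Day-of-year of October 4, 2322: 277.
2303 has 365 days, so 365 − 307 = 58 days remain in 2303.
Full years 2304–2321: 13 common + 5 leap = 13×365 + 5×366 = 6575 days.
Total: 58 + 6575 + 277 = 6910 days.
6910 mod 7 = 1, so 1 day after Tuesday is Wednesday.

Wednesday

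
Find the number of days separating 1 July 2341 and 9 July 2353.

From July 1, 2341 to July 1, 2353: 12 years, of which 3 contain a Feb 29 — 9×365 + 3×366 = 4383 days.
Within July 2353: 9 − 1 = 8 days.
Total: 4391 days.

4391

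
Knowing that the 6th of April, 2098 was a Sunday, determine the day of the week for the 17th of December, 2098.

Wednesday

April 2098: 30 − 6 = 24 days remain.
Then May (31), June (30), July (31), August (31), September (30), October (31), November (30): 31 + 30 + 31 + 31 + 30 + 31 + 30 = 214 days.
December 1–17, 2098: 17 days.
Total: 24 + 214 + 17 = 255 days.
255 mod 7 = 3, so 3 days after Sunday is Wednesday.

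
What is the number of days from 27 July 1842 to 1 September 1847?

1862

Day-of-year of July 27, 1842: 208.
Day-of-year of September 1, 1847: 244.
1842 has 365 days, so 365 − 208 = 157 days remain in 1842.
Full years: 1843: 365; 1844: 366; 1845: 365; 1846: 365. Sum = 1461.
Total: 157 + 1461 + 244 = 1862 days.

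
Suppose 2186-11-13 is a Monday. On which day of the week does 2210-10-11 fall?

Day-of-year of November 13, 2186: 317.
Day-of-year of October 11, 2210: 284.
2186 has 365 days, so 365 − 317 = 48 days remain in 2186.
Full years 2187–2209: 18 common + 5 leap = 18×365 + 5×366 = 8400 days.
Total: 48 + 8400 + 284 = 8732 days.
8732 mod 7 = 3, so 3 days after Monday is Thursday.

Thursday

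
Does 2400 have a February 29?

2400 is a leap year (divisible by 400).

Yes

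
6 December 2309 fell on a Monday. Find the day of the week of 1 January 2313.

Day-of-year of December 6, 2309: 340.
Day-of-year of January 1, 2313: 1.
2309 has 365 days, so 365 − 340 = 25 days remain in 2309.
Full years: 2310: 365; 2311: 365; 2312: 366. Sum = 1096.
Total: 25 + 1096 + 1 = 1122 days.
1122 mod 7 = 2, so 2 days after Monday is Wednesday.

Wednesday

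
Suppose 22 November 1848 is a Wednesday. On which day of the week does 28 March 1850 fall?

Thursday

November 22, 1848 → November 22, 1849: 365 days.
November 1849: 30 − 22 = 8 days remain.
Then December (31), January (31), February 1850 (28): 31 + 31 + 28 = 90 days.
March 1–28, 1850: 28 days.
Residual: 126 days.
Total: 491 days.
491 mod 7 = 1, so 1 day after Wednesday is Thursday.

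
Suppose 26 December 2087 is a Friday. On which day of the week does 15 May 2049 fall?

Count forward from the earlier date (May 15, 2049) to the later (December 26, 2087):
Day-of-year of May 15, 2049: 135.
Day-of-year of December 26, 2087: 360.
2049 has 365 days, so 365 − 135 = 230 days remain in 2049.
Full years 2050–2086: 28 common + 9 leap = 28×365 + 9×366 = 13514 days.
Total: 230 + 13514 + 360 = 14104 days.
14104 mod 7 = 6, so 6 days before Friday is Saturday.

Saturday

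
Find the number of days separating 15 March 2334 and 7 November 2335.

602

Day-of-year of March 15, 2334: 74.
Day-of-year of November 7, 2335: 311.
2334 has 365 days, so 365 − 74 = 291 days remain in 2334.
Total: 291 + 311 = 602 days.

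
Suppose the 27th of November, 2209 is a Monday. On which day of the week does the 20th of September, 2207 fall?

Sunday

Count forward from the earlier date (September 20, 2207) to the later (November 27, 2209):
September 2207: 30 − 20 = 10 days remain.
Then 25 full months totalling 762 days.
November 1–27, 2209: 27 days.
Total: 10 + 762 + 27 = 799 days.
799 mod 7 = 1, so 1 day before Monday is Sunday.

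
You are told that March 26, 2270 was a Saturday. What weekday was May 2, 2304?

Monday

From March 26, 2270 to March 26, 2304: 34 years, of which 8 contain a Feb 29 — 26×365 + 8×366 = 12418 days.
(2300 is not a leap year (divisible by 100 but not 400).)
March 2304: 31 − 26 = 5 days remain.
Then April (30): 30 days.
May 1–2, 2304: 2 days.
Residual: 37 days.
Total: 12455 days.
12455 mod 7 = 2, so 2 days after Saturday is Monday.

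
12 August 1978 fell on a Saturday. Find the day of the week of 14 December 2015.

Day-of-year of August 12, 1978: 224.
Day-of-year of December 14, 2015: 348.
1978 has 365 days, so 365 − 224 = 141 days remain in 1978.
Full years 1979–2014: 27 common + 9 leap = 27×365 + 9×366 = 13149 days.
Total: 141 + 13149 + 348 = 13638 days.
13638 mod 7 = 2, so 2 days after Saturday is Monday.

Monday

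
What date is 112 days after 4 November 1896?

24 February 1897

Count 112 days after November 4, 1896:
November 1896: 30 − 4 = 26 days remain.
Then December (31), January (31): 31 + 31 = 62 days.
February 1–24, 1897: 24 days (1897 is not a leap year).
Total: 26 + 62 + 24 = 112 days.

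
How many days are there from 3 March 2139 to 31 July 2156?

6360

From March 3, 2139 to March 3, 2156: 17 years, of which 5 contain a Feb 29 — 12×365 + 5×366 = 6210 days.
March 2156: 31 − 3 = 28 days remain.
Then April (30), May (31), June (30): 30 + 31 + 30 = 91 days.
July 1–31, 2156: 31 days.
Residual: 150 days.
Total: 6360 days.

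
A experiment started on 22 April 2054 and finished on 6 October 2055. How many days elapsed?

532

April 2054: 30 − 22 = 8 days remain.
Then 17 full months totalling 518 days.
October 1–6, 2055: 6 days.
Total: 8 + 518 + 6 = 532 days.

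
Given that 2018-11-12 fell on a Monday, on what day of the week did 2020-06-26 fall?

Day-of-year of November 12, 2018: 316.
Day-of-year of June 26, 2020: 178.
2018 has 365 days, so 365 − 316 = 49 days remain in 2018.
Full years: 2019: 365. Sum = 365.
Total: 49 + 365 + 178 = 592 days.
592 mod 7 = 4, so 4 days after Monday is Friday.

Friday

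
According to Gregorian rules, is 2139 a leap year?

2139 is not a leap year.

No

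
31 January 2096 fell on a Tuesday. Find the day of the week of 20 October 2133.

Tuesday

From January 31, 2096 to January 31, 2133: 37 years, of which 9 contain a Feb 29 — 28×365 + 9×366 = 13514 days.
(2100 is not a leap year (divisible by 100 but not 400).)
January 2133: 31 − 31 = 0 days remain.
Then February 2133 (28), March (31), April (30), May (31), June (30), July (31), August (31), September (30): 28 + 31 + 30 + 31 + 30 + 31 + 31 + 30 = 242 days.
October 1–20, 2133: 20 days.
Residual: 262 days.
Total: 13776 days.
13776 is a multiple of 7, so 20 October 2133 falls on the same weekday: Tuesday.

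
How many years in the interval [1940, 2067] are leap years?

Years divisible by 4: 1940, 1944, …, 2064 — 32 in all.
2000 is divisible by 400, so still leap.
No century exceptions apply. Count: 32.

32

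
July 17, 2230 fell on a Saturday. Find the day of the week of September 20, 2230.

July 2230: 31 − 17 = 14 days remain.
Then August (31): 31 days.
September 1–20, 2230: 20 days.
Total: 14 + 31 + 20 = 65 days.
65 mod 7 = 2, so 2 days after Saturday is Monday.

Monday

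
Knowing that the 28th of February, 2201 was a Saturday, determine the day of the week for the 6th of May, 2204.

Sunday

Day-of-year of February 28, 2201: 59.
Day-of-year of May 6, 2204: 127.
2201 has 365 days, so 365 − 59 = 306 days remain in 2201.
Full years: 2202: 365; 2203: 365. Sum = 730.
Total: 306 + 730 + 127 = 1163 days.
1163 mod 7 = 1, so 1 day after Saturday is Sunday.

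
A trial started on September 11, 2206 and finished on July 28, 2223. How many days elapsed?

From September 11, 2206 to September 11, 2222: 16 years, of which 4 contain a Feb 29 — 12×365 + 4×366 = 5844 days.
September 2222: 30 − 11 = 19 days remain.
Then 9 full months totalling 273 days.
July 1–28, 2223: 28 days.
Residual: 320 days.
Total: 6164 days.

6164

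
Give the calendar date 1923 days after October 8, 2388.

January 13, 2394

Count 1923 days after October 8, 2388:
Day-of-year of October 8, 2388: 282.
Day-of-year of January 13, 2394: 13.
2388 has 366 days, so 366 − 282 = 84 days remain in 2388.
Full years: 2389: 365; 2390: 365; 2391: 365; 2392: 366; 2393: 365. Sum = 1826.
Total: 84 + 1826 + 13 = 1923 days.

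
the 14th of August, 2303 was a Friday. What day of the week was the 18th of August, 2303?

Within August 2303: 18 − 14 = 4 days.
4 mod 7 = 4, so 4 days after Friday is Tuesday.

Tuesday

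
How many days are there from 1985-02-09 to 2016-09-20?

11546

Day-of-year of February 9, 1985: 40.
Day-of-year of September 20, 2016: 264.
1985 has 365 days, so 365 − 40 = 325 days remain in 1985.
Full years 1986–2015: 23 common + 7 leap = 23×365 + 7×366 = 10957 days.
Total: 325 + 10957 + 264 = 11546 days.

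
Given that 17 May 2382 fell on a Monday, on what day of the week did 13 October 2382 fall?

Wednesday

May 2382: 31 − 17 = 14 days remain.
Then June (30), July (31), August (31), September (30): 30 + 31 + 31 + 30 = 122 days.
October 1–13, 2382: 13 days.
Total: 14 + 122 + 13 = 149 days.
149 mod 7 = 2, so 2 days after Monday is Wednesday.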